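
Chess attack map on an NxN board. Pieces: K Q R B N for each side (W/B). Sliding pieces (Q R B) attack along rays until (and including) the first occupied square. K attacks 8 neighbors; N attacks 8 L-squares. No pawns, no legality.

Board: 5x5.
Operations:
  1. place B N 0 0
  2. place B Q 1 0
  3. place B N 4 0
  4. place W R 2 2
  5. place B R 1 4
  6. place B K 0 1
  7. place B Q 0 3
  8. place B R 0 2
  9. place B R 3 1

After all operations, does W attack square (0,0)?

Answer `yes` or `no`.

Op 1: place BN@(0,0)
Op 2: place BQ@(1,0)
Op 3: place BN@(4,0)
Op 4: place WR@(2,2)
Op 5: place BR@(1,4)
Op 6: place BK@(0,1)
Op 7: place BQ@(0,3)
Op 8: place BR@(0,2)
Op 9: place BR@(3,1)
Per-piece attacks for W:
  WR@(2,2): attacks (2,3) (2,4) (2,1) (2,0) (3,2) (4,2) (1,2) (0,2) [ray(-1,0) blocked at (0,2)]
W attacks (0,0): no

Answer: no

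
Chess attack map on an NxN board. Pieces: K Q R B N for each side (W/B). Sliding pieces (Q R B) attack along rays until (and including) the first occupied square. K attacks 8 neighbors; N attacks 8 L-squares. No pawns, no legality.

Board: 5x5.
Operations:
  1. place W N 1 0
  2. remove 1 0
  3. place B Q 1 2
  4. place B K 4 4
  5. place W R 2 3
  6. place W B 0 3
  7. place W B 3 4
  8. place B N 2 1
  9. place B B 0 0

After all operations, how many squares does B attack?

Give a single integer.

Op 1: place WN@(1,0)
Op 2: remove (1,0)
Op 3: place BQ@(1,2)
Op 4: place BK@(4,4)
Op 5: place WR@(2,3)
Op 6: place WB@(0,3)
Op 7: place WB@(3,4)
Op 8: place BN@(2,1)
Op 9: place BB@(0,0)
Per-piece attacks for B:
  BB@(0,0): attacks (1,1) (2,2) (3,3) (4,4) [ray(1,1) blocked at (4,4)]
  BQ@(1,2): attacks (1,3) (1,4) (1,1) (1,0) (2,2) (3,2) (4,2) (0,2) (2,3) (2,1) (0,3) (0,1) [ray(1,1) blocked at (2,3); ray(1,-1) blocked at (2,1); ray(-1,1) blocked at (0,3)]
  BN@(2,1): attacks (3,3) (4,2) (1,3) (0,2) (4,0) (0,0)
  BK@(4,4): attacks (4,3) (3,4) (3,3)
Union (18 distinct): (0,0) (0,1) (0,2) (0,3) (1,0) (1,1) (1,3) (1,4) (2,1) (2,2) (2,3) (3,2) (3,3) (3,4) (4,0) (4,2) (4,3) (4,4)

Answer: 18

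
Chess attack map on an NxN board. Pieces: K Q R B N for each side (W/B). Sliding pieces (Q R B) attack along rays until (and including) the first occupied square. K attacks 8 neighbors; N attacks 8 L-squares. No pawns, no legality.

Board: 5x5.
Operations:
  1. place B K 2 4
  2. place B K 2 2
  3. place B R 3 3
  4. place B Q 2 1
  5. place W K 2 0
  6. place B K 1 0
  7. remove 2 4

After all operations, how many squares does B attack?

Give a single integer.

Answer: 18

Derivation:
Op 1: place BK@(2,4)
Op 2: place BK@(2,2)
Op 3: place BR@(3,3)
Op 4: place BQ@(2,1)
Op 5: place WK@(2,0)
Op 6: place BK@(1,0)
Op 7: remove (2,4)
Per-piece attacks for B:
  BK@(1,0): attacks (1,1) (2,0) (0,0) (2,1) (0,1)
  BQ@(2,1): attacks (2,2) (2,0) (3,1) (4,1) (1,1) (0,1) (3,2) (4,3) (3,0) (1,2) (0,3) (1,0) [ray(0,1) blocked at (2,2); ray(0,-1) blocked at (2,0); ray(-1,-1) blocked at (1,0)]
  BK@(2,2): attacks (2,3) (2,1) (3,2) (1,2) (3,3) (3,1) (1,3) (1,1)
  BR@(3,3): attacks (3,4) (3,2) (3,1) (3,0) (4,3) (2,3) (1,3) (0,3)
Union (18 distinct): (0,0) (0,1) (0,3) (1,0) (1,1) (1,2) (1,3) (2,0) (2,1) (2,2) (2,3) (3,0) (3,1) (3,2) (3,3) (3,4) (4,1) (4,3)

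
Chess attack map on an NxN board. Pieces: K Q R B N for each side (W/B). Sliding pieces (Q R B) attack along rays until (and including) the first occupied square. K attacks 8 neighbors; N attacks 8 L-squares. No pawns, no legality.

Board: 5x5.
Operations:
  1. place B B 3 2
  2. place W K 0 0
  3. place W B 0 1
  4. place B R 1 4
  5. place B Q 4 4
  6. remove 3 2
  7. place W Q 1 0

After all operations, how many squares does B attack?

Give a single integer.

Op 1: place BB@(3,2)
Op 2: place WK@(0,0)
Op 3: place WB@(0,1)
Op 4: place BR@(1,4)
Op 5: place BQ@(4,4)
Op 6: remove (3,2)
Op 7: place WQ@(1,0)
Per-piece attacks for B:
  BR@(1,4): attacks (1,3) (1,2) (1,1) (1,0) (2,4) (3,4) (4,4) (0,4) [ray(0,-1) blocked at (1,0); ray(1,0) blocked at (4,4)]
  BQ@(4,4): attacks (4,3) (4,2) (4,1) (4,0) (3,4) (2,4) (1,4) (3,3) (2,2) (1,1) (0,0) [ray(-1,0) blocked at (1,4); ray(-1,-1) blocked at (0,0)]
Union (16 distinct): (0,0) (0,4) (1,0) (1,1) (1,2) (1,3) (1,4) (2,2) (2,4) (3,3) (3,4) (4,0) (4,1) (4,2) (4,3) (4,4)

Answer: 16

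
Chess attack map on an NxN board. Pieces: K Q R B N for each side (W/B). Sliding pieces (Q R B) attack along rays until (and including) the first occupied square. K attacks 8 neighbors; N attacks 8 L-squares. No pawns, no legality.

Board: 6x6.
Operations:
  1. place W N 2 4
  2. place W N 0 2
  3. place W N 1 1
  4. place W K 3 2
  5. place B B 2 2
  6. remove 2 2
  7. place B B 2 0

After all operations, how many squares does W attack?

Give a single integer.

Op 1: place WN@(2,4)
Op 2: place WN@(0,2)
Op 3: place WN@(1,1)
Op 4: place WK@(3,2)
Op 5: place BB@(2,2)
Op 6: remove (2,2)
Op 7: place BB@(2,0)
Per-piece attacks for W:
  WN@(0,2): attacks (1,4) (2,3) (1,0) (2,1)
  WN@(1,1): attacks (2,3) (3,2) (0,3) (3,0)
  WN@(2,4): attacks (4,5) (0,5) (3,2) (4,3) (1,2) (0,3)
  WK@(3,2): attacks (3,3) (3,1) (4,2) (2,2) (4,3) (4,1) (2,3) (2,1)
Union (16 distinct): (0,3) (0,5) (1,0) (1,2) (1,4) (2,1) (2,2) (2,3) (3,0) (3,1) (3,2) (3,3) (4,1) (4,2) (4,3) (4,5)

Answer: 16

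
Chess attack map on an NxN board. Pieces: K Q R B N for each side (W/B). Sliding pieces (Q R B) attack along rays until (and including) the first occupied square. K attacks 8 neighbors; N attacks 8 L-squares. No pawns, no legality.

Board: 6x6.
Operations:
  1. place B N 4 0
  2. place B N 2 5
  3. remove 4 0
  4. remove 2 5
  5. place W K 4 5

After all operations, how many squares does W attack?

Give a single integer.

Op 1: place BN@(4,0)
Op 2: place BN@(2,5)
Op 3: remove (4,0)
Op 4: remove (2,5)
Op 5: place WK@(4,5)
Per-piece attacks for W:
  WK@(4,5): attacks (4,4) (5,5) (3,5) (5,4) (3,4)
Union (5 distinct): (3,4) (3,5) (4,4) (5,4) (5,5)

Answer: 5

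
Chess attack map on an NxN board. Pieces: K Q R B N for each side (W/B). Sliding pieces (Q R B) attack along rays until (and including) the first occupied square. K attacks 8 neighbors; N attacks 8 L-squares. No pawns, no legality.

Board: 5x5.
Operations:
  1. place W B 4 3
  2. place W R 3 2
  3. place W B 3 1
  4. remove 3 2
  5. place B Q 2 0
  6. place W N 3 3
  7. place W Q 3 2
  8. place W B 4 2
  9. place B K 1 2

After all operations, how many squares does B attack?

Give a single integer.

Answer: 14

Derivation:
Op 1: place WB@(4,3)
Op 2: place WR@(3,2)
Op 3: place WB@(3,1)
Op 4: remove (3,2)
Op 5: place BQ@(2,0)
Op 6: place WN@(3,3)
Op 7: place WQ@(3,2)
Op 8: place WB@(4,2)
Op 9: place BK@(1,2)
Per-piece attacks for B:
  BK@(1,2): attacks (1,3) (1,1) (2,2) (0,2) (2,3) (2,1) (0,3) (0,1)
  BQ@(2,0): attacks (2,1) (2,2) (2,3) (2,4) (3,0) (4,0) (1,0) (0,0) (3,1) (1,1) (0,2) [ray(1,1) blocked at (3,1)]
Union (14 distinct): (0,0) (0,1) (0,2) (0,3) (1,0) (1,1) (1,3) (2,1) (2,2) (2,3) (2,4) (3,0) (3,1) (4,0)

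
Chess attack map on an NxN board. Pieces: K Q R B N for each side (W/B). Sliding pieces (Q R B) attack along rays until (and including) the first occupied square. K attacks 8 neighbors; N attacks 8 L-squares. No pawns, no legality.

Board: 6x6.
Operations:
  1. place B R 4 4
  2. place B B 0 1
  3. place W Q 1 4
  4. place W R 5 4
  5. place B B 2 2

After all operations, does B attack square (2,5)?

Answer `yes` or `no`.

Op 1: place BR@(4,4)
Op 2: place BB@(0,1)
Op 3: place WQ@(1,4)
Op 4: place WR@(5,4)
Op 5: place BB@(2,2)
Per-piece attacks for B:
  BB@(0,1): attacks (1,2) (2,3) (3,4) (4,5) (1,0)
  BB@(2,2): attacks (3,3) (4,4) (3,1) (4,0) (1,3) (0,4) (1,1) (0,0) [ray(1,1) blocked at (4,4)]
  BR@(4,4): attacks (4,5) (4,3) (4,2) (4,1) (4,0) (5,4) (3,4) (2,4) (1,4) [ray(1,0) blocked at (5,4); ray(-1,0) blocked at (1,4)]
B attacks (2,5): no

Answer: no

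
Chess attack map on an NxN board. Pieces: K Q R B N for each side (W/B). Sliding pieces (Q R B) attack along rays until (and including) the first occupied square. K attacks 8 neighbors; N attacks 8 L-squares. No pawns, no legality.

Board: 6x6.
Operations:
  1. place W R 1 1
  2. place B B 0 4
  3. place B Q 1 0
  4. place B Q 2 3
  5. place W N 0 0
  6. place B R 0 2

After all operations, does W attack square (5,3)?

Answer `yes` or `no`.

Answer: no

Derivation:
Op 1: place WR@(1,1)
Op 2: place BB@(0,4)
Op 3: place BQ@(1,0)
Op 4: place BQ@(2,3)
Op 5: place WN@(0,0)
Op 6: place BR@(0,2)
Per-piece attacks for W:
  WN@(0,0): attacks (1,2) (2,1)
  WR@(1,1): attacks (1,2) (1,3) (1,4) (1,5) (1,0) (2,1) (3,1) (4,1) (5,1) (0,1) [ray(0,-1) blocked at (1,0)]
W attacks (5,3): no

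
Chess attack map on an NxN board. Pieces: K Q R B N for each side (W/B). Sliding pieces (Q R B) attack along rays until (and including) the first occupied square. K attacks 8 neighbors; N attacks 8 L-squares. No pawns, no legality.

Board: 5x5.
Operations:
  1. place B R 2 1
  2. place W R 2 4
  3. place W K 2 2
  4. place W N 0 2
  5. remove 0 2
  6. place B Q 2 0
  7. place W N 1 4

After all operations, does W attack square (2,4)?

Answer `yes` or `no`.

Answer: no

Derivation:
Op 1: place BR@(2,1)
Op 2: place WR@(2,4)
Op 3: place WK@(2,2)
Op 4: place WN@(0,2)
Op 5: remove (0,2)
Op 6: place BQ@(2,0)
Op 7: place WN@(1,4)
Per-piece attacks for W:
  WN@(1,4): attacks (2,2) (3,3) (0,2)
  WK@(2,2): attacks (2,3) (2,1) (3,2) (1,2) (3,3) (3,1) (1,3) (1,1)
  WR@(2,4): attacks (2,3) (2,2) (3,4) (4,4) (1,4) [ray(0,-1) blocked at (2,2); ray(-1,0) blocked at (1,4)]
W attacks (2,4): no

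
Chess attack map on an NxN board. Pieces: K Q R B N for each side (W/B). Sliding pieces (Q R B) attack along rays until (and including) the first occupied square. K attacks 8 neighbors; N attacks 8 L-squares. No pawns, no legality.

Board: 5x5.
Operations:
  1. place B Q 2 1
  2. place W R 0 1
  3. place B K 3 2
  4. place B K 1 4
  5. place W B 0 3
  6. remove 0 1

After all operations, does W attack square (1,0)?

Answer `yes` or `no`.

Op 1: place BQ@(2,1)
Op 2: place WR@(0,1)
Op 3: place BK@(3,2)
Op 4: place BK@(1,4)
Op 5: place WB@(0,3)
Op 6: remove (0,1)
Per-piece attacks for W:
  WB@(0,3): attacks (1,4) (1,2) (2,1) [ray(1,1) blocked at (1,4); ray(1,-1) blocked at (2,1)]
W attacks (1,0): no

Answer: no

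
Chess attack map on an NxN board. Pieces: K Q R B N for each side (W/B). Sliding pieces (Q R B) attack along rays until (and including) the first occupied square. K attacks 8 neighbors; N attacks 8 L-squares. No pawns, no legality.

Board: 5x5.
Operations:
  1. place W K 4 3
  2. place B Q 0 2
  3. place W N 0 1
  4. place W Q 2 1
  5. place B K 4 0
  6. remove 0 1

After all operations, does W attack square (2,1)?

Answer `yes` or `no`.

Answer: no

Derivation:
Op 1: place WK@(4,3)
Op 2: place BQ@(0,2)
Op 3: place WN@(0,1)
Op 4: place WQ@(2,1)
Op 5: place BK@(4,0)
Op 6: remove (0,1)
Per-piece attacks for W:
  WQ@(2,1): attacks (2,2) (2,3) (2,4) (2,0) (3,1) (4,1) (1,1) (0,1) (3,2) (4,3) (3,0) (1,2) (0,3) (1,0) [ray(1,1) blocked at (4,3)]
  WK@(4,3): attacks (4,4) (4,2) (3,3) (3,4) (3,2)
W attacks (2,1): no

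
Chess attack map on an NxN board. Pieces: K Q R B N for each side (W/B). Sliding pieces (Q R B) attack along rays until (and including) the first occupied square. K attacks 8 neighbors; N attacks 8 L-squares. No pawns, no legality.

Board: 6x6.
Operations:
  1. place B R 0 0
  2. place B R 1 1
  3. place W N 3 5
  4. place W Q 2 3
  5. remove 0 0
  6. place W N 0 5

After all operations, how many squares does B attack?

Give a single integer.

Answer: 10

Derivation:
Op 1: place BR@(0,0)
Op 2: place BR@(1,1)
Op 3: place WN@(3,5)
Op 4: place WQ@(2,3)
Op 5: remove (0,0)
Op 6: place WN@(0,5)
Per-piece attacks for B:
  BR@(1,1): attacks (1,2) (1,3) (1,4) (1,5) (1,0) (2,1) (3,1) (4,1) (5,1) (0,1)
Union (10 distinct): (0,1) (1,0) (1,2) (1,3) (1,4) (1,5) (2,1) (3,1) (4,1) (5,1)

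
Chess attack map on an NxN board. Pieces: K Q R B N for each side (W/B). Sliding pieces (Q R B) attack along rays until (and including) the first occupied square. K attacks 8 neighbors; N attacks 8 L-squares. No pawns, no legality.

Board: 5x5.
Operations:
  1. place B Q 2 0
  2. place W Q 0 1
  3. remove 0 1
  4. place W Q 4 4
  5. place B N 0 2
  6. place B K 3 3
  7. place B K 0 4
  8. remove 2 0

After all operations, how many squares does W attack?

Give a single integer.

Op 1: place BQ@(2,0)
Op 2: place WQ@(0,1)
Op 3: remove (0,1)
Op 4: place WQ@(4,4)
Op 5: place BN@(0,2)
Op 6: place BK@(3,3)
Op 7: place BK@(0,4)
Op 8: remove (2,0)
Per-piece attacks for W:
  WQ@(4,4): attacks (4,3) (4,2) (4,1) (4,0) (3,4) (2,4) (1,4) (0,4) (3,3) [ray(-1,0) blocked at (0,4); ray(-1,-1) blocked at (3,3)]
Union (9 distinct): (0,4) (1,4) (2,4) (3,3) (3,4) (4,0) (4,1) (4,2) (4,3)

Answer: 9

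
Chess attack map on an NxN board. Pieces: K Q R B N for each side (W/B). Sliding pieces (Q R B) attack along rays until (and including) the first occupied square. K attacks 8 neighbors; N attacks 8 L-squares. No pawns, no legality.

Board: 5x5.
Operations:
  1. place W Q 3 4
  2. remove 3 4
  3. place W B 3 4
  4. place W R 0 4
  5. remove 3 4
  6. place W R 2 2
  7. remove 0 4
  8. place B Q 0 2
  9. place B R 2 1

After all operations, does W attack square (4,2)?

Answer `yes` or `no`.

Answer: yes

Derivation:
Op 1: place WQ@(3,4)
Op 2: remove (3,4)
Op 3: place WB@(3,4)
Op 4: place WR@(0,4)
Op 5: remove (3,4)
Op 6: place WR@(2,2)
Op 7: remove (0,4)
Op 8: place BQ@(0,2)
Op 9: place BR@(2,1)
Per-piece attacks for W:
  WR@(2,2): attacks (2,3) (2,4) (2,1) (3,2) (4,2) (1,2) (0,2) [ray(0,-1) blocked at (2,1); ray(-1,0) blocked at (0,2)]
W attacks (4,2): yes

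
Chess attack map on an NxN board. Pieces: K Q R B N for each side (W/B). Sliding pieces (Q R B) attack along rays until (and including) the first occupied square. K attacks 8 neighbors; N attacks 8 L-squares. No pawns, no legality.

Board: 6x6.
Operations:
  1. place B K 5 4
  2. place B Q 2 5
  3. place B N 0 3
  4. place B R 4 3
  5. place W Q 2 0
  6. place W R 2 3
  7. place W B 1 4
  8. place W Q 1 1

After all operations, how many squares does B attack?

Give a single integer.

Op 1: place BK@(5,4)
Op 2: place BQ@(2,5)
Op 3: place BN@(0,3)
Op 4: place BR@(4,3)
Op 5: place WQ@(2,0)
Op 6: place WR@(2,3)
Op 7: place WB@(1,4)
Op 8: place WQ@(1,1)
Per-piece attacks for B:
  BN@(0,3): attacks (1,5) (2,4) (1,1) (2,2)
  BQ@(2,5): attacks (2,4) (2,3) (3,5) (4,5) (5,5) (1,5) (0,5) (3,4) (4,3) (1,4) [ray(0,-1) blocked at (2,3); ray(1,-1) blocked at (4,3); ray(-1,-1) blocked at (1,4)]
  BR@(4,3): attacks (4,4) (4,5) (4,2) (4,1) (4,0) (5,3) (3,3) (2,3) [ray(-1,0) blocked at (2,3)]
  BK@(5,4): attacks (5,5) (5,3) (4,4) (4,5) (4,3)
Union (18 distinct): (0,5) (1,1) (1,4) (1,5) (2,2) (2,3) (2,4) (3,3) (3,4) (3,5) (4,0) (4,1) (4,2) (4,3) (4,4) (4,5) (5,3) (5,5)

Answer: 18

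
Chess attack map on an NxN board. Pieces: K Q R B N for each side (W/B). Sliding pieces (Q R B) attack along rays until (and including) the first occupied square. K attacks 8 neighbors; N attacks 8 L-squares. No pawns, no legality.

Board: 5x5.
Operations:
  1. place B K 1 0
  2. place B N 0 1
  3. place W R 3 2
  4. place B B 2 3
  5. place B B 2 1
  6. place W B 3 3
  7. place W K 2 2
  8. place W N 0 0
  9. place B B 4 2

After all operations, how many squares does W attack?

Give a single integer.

Op 1: place BK@(1,0)
Op 2: place BN@(0,1)
Op 3: place WR@(3,2)
Op 4: place BB@(2,3)
Op 5: place BB@(2,1)
Op 6: place WB@(3,3)
Op 7: place WK@(2,2)
Op 8: place WN@(0,0)
Op 9: place BB@(4,2)
Per-piece attacks for W:
  WN@(0,0): attacks (1,2) (2,1)
  WK@(2,2): attacks (2,3) (2,1) (3,2) (1,2) (3,3) (3,1) (1,3) (1,1)
  WR@(3,2): attacks (3,3) (3,1) (3,0) (4,2) (2,2) [ray(0,1) blocked at (3,3); ray(1,0) blocked at (4,2); ray(-1,0) blocked at (2,2)]
  WB@(3,3): attacks (4,4) (4,2) (2,4) (2,2) [ray(1,-1) blocked at (4,2); ray(-1,-1) blocked at (2,2)]
Union (13 distinct): (1,1) (1,2) (1,3) (2,1) (2,2) (2,3) (2,4) (3,0) (3,1) (3,2) (3,3) (4,2) (4,4)

Answer: 13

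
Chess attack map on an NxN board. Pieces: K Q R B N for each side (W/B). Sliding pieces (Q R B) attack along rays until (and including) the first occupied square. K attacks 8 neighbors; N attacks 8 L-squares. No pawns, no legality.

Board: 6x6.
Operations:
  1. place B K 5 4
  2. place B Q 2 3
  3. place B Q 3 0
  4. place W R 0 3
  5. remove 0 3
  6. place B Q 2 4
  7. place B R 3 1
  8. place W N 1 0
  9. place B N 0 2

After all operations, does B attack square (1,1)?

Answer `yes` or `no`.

Op 1: place BK@(5,4)
Op 2: place BQ@(2,3)
Op 3: place BQ@(3,0)
Op 4: place WR@(0,3)
Op 5: remove (0,3)
Op 6: place BQ@(2,4)
Op 7: place BR@(3,1)
Op 8: place WN@(1,0)
Op 9: place BN@(0,2)
Per-piece attacks for B:
  BN@(0,2): attacks (1,4) (2,3) (1,0) (2,1)
  BQ@(2,3): attacks (2,4) (2,2) (2,1) (2,0) (3,3) (4,3) (5,3) (1,3) (0,3) (3,4) (4,5) (3,2) (4,1) (5,0) (1,4) (0,5) (1,2) (0,1) [ray(0,1) blocked at (2,4)]
  BQ@(2,4): attacks (2,5) (2,3) (3,4) (4,4) (5,4) (1,4) (0,4) (3,5) (3,3) (4,2) (5,1) (1,5) (1,3) (0,2) [ray(0,-1) blocked at (2,3); ray(1,0) blocked at (5,4); ray(-1,-1) blocked at (0,2)]
  BQ@(3,0): attacks (3,1) (4,0) (5,0) (2,0) (1,0) (4,1) (5,2) (2,1) (1,2) (0,3) [ray(0,1) blocked at (3,1); ray(-1,0) blocked at (1,0)]
  BR@(3,1): attacks (3,2) (3,3) (3,4) (3,5) (3,0) (4,1) (5,1) (2,1) (1,1) (0,1) [ray(0,-1) blocked at (3,0)]
  BK@(5,4): attacks (5,5) (5,3) (4,4) (4,5) (4,3)
B attacks (1,1): yes

Answer: yes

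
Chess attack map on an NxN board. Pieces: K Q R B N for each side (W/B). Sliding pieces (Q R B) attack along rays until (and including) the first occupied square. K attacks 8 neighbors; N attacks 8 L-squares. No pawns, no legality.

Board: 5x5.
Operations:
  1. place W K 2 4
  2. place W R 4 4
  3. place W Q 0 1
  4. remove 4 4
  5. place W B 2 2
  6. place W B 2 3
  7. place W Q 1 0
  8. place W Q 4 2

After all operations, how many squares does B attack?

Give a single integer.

Op 1: place WK@(2,4)
Op 2: place WR@(4,4)
Op 3: place WQ@(0,1)
Op 4: remove (4,4)
Op 5: place WB@(2,2)
Op 6: place WB@(2,3)
Op 7: place WQ@(1,0)
Op 8: place WQ@(4,2)
Per-piece attacks for B:
Union (0 distinct): (none)

Answer: 0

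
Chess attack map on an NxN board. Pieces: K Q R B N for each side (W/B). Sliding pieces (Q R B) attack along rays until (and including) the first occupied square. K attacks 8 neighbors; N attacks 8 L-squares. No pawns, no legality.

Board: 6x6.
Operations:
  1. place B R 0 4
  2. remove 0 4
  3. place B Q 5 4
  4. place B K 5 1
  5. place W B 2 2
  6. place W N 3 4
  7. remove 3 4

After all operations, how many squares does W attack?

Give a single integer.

Op 1: place BR@(0,4)
Op 2: remove (0,4)
Op 3: place BQ@(5,4)
Op 4: place BK@(5,1)
Op 5: place WB@(2,2)
Op 6: place WN@(3,4)
Op 7: remove (3,4)
Per-piece attacks for W:
  WB@(2,2): attacks (3,3) (4,4) (5,5) (3,1) (4,0) (1,3) (0,4) (1,1) (0,0)
Union (9 distinct): (0,0) (0,4) (1,1) (1,3) (3,1) (3,3) (4,0) (4,4) (5,5)

Answer: 9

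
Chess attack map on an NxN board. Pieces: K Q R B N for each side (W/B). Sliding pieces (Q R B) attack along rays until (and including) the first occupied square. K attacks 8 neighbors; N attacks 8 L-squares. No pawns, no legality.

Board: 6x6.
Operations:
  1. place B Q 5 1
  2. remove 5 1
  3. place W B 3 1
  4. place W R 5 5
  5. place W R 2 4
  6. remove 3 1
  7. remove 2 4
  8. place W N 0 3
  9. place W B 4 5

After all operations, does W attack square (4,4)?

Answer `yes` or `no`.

Answer: no

Derivation:
Op 1: place BQ@(5,1)
Op 2: remove (5,1)
Op 3: place WB@(3,1)
Op 4: place WR@(5,5)
Op 5: place WR@(2,4)
Op 6: remove (3,1)
Op 7: remove (2,4)
Op 8: place WN@(0,3)
Op 9: place WB@(4,5)
Per-piece attacks for W:
  WN@(0,3): attacks (1,5) (2,4) (1,1) (2,2)
  WB@(4,5): attacks (5,4) (3,4) (2,3) (1,2) (0,1)
  WR@(5,5): attacks (5,4) (5,3) (5,2) (5,1) (5,0) (4,5) [ray(-1,0) blocked at (4,5)]
W attacks (4,4): no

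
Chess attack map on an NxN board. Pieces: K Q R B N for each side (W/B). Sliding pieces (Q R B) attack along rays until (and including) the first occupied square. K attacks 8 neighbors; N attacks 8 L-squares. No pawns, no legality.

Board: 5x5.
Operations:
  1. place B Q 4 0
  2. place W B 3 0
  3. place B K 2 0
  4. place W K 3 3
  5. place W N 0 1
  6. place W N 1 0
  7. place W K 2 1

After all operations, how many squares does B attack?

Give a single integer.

Op 1: place BQ@(4,0)
Op 2: place WB@(3,0)
Op 3: place BK@(2,0)
Op 4: place WK@(3,3)
Op 5: place WN@(0,1)
Op 6: place WN@(1,0)
Op 7: place WK@(2,1)
Per-piece attacks for B:
  BK@(2,0): attacks (2,1) (3,0) (1,0) (3,1) (1,1)
  BQ@(4,0): attacks (4,1) (4,2) (4,3) (4,4) (3,0) (3,1) (2,2) (1,3) (0,4) [ray(-1,0) blocked at (3,0)]
Union (12 distinct): (0,4) (1,0) (1,1) (1,3) (2,1) (2,2) (3,0) (3,1) (4,1) (4,2) (4,3) (4,4)

Answer: 12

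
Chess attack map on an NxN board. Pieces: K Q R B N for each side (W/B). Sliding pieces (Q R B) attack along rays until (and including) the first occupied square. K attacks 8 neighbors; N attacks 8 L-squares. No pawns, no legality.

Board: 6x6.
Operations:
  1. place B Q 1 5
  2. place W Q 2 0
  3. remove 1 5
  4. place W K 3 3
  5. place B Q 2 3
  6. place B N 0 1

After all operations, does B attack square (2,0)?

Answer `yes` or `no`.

Op 1: place BQ@(1,5)
Op 2: place WQ@(2,0)
Op 3: remove (1,5)
Op 4: place WK@(3,3)
Op 5: place BQ@(2,3)
Op 6: place BN@(0,1)
Per-piece attacks for B:
  BN@(0,1): attacks (1,3) (2,2) (2,0)
  BQ@(2,3): attacks (2,4) (2,5) (2,2) (2,1) (2,0) (3,3) (1,3) (0,3) (3,4) (4,5) (3,2) (4,1) (5,0) (1,4) (0,5) (1,2) (0,1) [ray(0,-1) blocked at (2,0); ray(1,0) blocked at (3,3); ray(-1,-1) blocked at (0,1)]
B attacks (2,0): yes

Answer: yes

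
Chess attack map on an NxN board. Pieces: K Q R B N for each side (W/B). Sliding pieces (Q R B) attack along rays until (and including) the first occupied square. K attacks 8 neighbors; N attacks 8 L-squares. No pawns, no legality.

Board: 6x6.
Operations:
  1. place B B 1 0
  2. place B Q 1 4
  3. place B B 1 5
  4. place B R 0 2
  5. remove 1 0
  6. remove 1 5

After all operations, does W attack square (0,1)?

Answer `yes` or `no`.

Op 1: place BB@(1,0)
Op 2: place BQ@(1,4)
Op 3: place BB@(1,5)
Op 4: place BR@(0,2)
Op 5: remove (1,0)
Op 6: remove (1,5)
Per-piece attacks for W:
W attacks (0,1): no

Answer: no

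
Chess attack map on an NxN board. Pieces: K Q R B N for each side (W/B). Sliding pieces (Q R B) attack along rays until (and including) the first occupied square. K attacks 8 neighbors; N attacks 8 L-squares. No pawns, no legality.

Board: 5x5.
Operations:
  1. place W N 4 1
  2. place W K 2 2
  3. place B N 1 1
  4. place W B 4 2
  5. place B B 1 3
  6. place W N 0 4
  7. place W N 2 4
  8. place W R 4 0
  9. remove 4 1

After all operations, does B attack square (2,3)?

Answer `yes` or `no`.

Answer: yes

Derivation:
Op 1: place WN@(4,1)
Op 2: place WK@(2,2)
Op 3: place BN@(1,1)
Op 4: place WB@(4,2)
Op 5: place BB@(1,3)
Op 6: place WN@(0,4)
Op 7: place WN@(2,4)
Op 8: place WR@(4,0)
Op 9: remove (4,1)
Per-piece attacks for B:
  BN@(1,1): attacks (2,3) (3,2) (0,3) (3,0)
  BB@(1,3): attacks (2,4) (2,2) (0,4) (0,2) [ray(1,1) blocked at (2,4); ray(1,-1) blocked at (2,2); ray(-1,1) blocked at (0,4)]
B attacks (2,3): yes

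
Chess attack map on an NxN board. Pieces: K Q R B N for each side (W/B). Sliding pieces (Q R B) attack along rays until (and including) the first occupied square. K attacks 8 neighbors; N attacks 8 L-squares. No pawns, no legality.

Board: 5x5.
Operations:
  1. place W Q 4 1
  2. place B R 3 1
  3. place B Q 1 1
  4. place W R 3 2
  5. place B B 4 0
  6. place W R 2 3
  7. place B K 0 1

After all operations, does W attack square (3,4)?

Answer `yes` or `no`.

Op 1: place WQ@(4,1)
Op 2: place BR@(3,1)
Op 3: place BQ@(1,1)
Op 4: place WR@(3,2)
Op 5: place BB@(4,0)
Op 6: place WR@(2,3)
Op 7: place BK@(0,1)
Per-piece attacks for W:
  WR@(2,3): attacks (2,4) (2,2) (2,1) (2,0) (3,3) (4,3) (1,3) (0,3)
  WR@(3,2): attacks (3,3) (3,4) (3,1) (4,2) (2,2) (1,2) (0,2) [ray(0,-1) blocked at (3,1)]
  WQ@(4,1): attacks (4,2) (4,3) (4,4) (4,0) (3,1) (3,2) (3,0) [ray(0,-1) blocked at (4,0); ray(-1,0) blocked at (3,1); ray(-1,1) blocked at (3,2)]
W attacks (3,4): yes

Answer: yes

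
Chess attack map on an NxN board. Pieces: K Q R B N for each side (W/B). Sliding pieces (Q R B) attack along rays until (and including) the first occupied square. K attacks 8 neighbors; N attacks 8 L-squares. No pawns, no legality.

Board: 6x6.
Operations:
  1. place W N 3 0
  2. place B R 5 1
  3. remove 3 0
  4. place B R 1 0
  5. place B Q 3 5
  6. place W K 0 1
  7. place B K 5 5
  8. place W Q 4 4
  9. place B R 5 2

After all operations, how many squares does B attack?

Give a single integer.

Op 1: place WN@(3,0)
Op 2: place BR@(5,1)
Op 3: remove (3,0)
Op 4: place BR@(1,0)
Op 5: place BQ@(3,5)
Op 6: place WK@(0,1)
Op 7: place BK@(5,5)
Op 8: place WQ@(4,4)
Op 9: place BR@(5,2)
Per-piece attacks for B:
  BR@(1,0): attacks (1,1) (1,2) (1,3) (1,4) (1,5) (2,0) (3,0) (4,0) (5,0) (0,0)
  BQ@(3,5): attacks (3,4) (3,3) (3,2) (3,1) (3,0) (4,5) (5,5) (2,5) (1,5) (0,5) (4,4) (2,4) (1,3) (0,2) [ray(1,0) blocked at (5,5); ray(1,-1) blocked at (4,4)]
  BR@(5,1): attacks (5,2) (5,0) (4,1) (3,1) (2,1) (1,1) (0,1) [ray(0,1) blocked at (5,2); ray(-1,0) blocked at (0,1)]
  BR@(5,2): attacks (5,3) (5,4) (5,5) (5,1) (4,2) (3,2) (2,2) (1,2) (0,2) [ray(0,1) blocked at (5,5); ray(0,-1) blocked at (5,1)]
  BK@(5,5): attacks (5,4) (4,5) (4,4)
Union (30 distinct): (0,0) (0,1) (0,2) (0,5) (1,1) (1,2) (1,3) (1,4) (1,5) (2,0) (2,1) (2,2) (2,4) (2,5) (3,0) (3,1) (3,2) (3,3) (3,4) (4,0) (4,1) (4,2) (4,4) (4,5) (5,0) (5,1) (5,2) (5,3) (5,4) (5,5)

Answer: 30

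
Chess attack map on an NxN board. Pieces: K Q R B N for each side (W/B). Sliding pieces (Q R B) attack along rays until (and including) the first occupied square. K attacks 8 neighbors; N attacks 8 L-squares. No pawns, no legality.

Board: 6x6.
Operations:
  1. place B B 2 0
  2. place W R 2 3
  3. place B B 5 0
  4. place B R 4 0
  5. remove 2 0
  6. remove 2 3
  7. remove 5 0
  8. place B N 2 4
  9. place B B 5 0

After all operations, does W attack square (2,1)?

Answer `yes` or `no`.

Op 1: place BB@(2,0)
Op 2: place WR@(2,3)
Op 3: place BB@(5,0)
Op 4: place BR@(4,0)
Op 5: remove (2,0)
Op 6: remove (2,3)
Op 7: remove (5,0)
Op 8: place BN@(2,4)
Op 9: place BB@(5,0)
Per-piece attacks for W:
W attacks (2,1): no

Answer: no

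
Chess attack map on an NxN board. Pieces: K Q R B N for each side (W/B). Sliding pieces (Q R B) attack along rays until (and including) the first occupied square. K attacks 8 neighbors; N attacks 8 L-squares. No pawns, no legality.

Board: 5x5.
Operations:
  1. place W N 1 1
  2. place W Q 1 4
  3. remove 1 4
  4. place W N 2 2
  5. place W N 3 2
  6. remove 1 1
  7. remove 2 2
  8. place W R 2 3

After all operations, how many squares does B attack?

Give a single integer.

Op 1: place WN@(1,1)
Op 2: place WQ@(1,4)
Op 3: remove (1,4)
Op 4: place WN@(2,2)
Op 5: place WN@(3,2)
Op 6: remove (1,1)
Op 7: remove (2,2)
Op 8: place WR@(2,3)
Per-piece attacks for B:
Union (0 distinct): (none)

Answer: 0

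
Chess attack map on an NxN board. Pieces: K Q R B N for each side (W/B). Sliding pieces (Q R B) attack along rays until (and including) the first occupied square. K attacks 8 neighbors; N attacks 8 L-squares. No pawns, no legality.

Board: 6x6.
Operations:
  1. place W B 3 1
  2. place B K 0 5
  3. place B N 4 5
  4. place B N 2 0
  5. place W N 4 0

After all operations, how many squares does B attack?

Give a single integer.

Op 1: place WB@(3,1)
Op 2: place BK@(0,5)
Op 3: place BN@(4,5)
Op 4: place BN@(2,0)
Op 5: place WN@(4,0)
Per-piece attacks for B:
  BK@(0,5): attacks (0,4) (1,5) (1,4)
  BN@(2,0): attacks (3,2) (4,1) (1,2) (0,1)
  BN@(4,5): attacks (5,3) (3,3) (2,4)
Union (10 distinct): (0,1) (0,4) (1,2) (1,4) (1,5) (2,4) (3,2) (3,3) (4,1) (5,3)

Answer: 10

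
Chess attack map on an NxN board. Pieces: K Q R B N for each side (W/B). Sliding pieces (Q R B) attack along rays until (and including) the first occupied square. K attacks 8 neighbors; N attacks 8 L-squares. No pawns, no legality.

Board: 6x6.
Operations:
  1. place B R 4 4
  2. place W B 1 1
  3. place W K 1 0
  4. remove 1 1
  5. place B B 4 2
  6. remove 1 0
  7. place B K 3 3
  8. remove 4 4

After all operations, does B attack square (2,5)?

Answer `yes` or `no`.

Answer: no

Derivation:
Op 1: place BR@(4,4)
Op 2: place WB@(1,1)
Op 3: place WK@(1,0)
Op 4: remove (1,1)
Op 5: place BB@(4,2)
Op 6: remove (1,0)
Op 7: place BK@(3,3)
Op 8: remove (4,4)
Per-piece attacks for B:
  BK@(3,3): attacks (3,4) (3,2) (4,3) (2,3) (4,4) (4,2) (2,4) (2,2)
  BB@(4,2): attacks (5,3) (5,1) (3,3) (3,1) (2,0) [ray(-1,1) blocked at (3,3)]
B attacks (2,5): no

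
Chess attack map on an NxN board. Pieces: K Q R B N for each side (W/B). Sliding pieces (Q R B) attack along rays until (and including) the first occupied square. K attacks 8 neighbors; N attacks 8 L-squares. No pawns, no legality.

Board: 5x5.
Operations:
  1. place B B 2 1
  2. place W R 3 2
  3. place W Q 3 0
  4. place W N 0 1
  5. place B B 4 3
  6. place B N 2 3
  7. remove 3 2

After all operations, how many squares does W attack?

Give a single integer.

Op 1: place BB@(2,1)
Op 2: place WR@(3,2)
Op 3: place WQ@(3,0)
Op 4: place WN@(0,1)
Op 5: place BB@(4,3)
Op 6: place BN@(2,3)
Op 7: remove (3,2)
Per-piece attacks for W:
  WN@(0,1): attacks (1,3) (2,2) (2,0)
  WQ@(3,0): attacks (3,1) (3,2) (3,3) (3,4) (4,0) (2,0) (1,0) (0,0) (4,1) (2,1) [ray(-1,1) blocked at (2,1)]
Union (12 distinct): (0,0) (1,0) (1,3) (2,0) (2,1) (2,2) (3,1) (3,2) (3,3) (3,4) (4,0) (4,1)

Answer: 12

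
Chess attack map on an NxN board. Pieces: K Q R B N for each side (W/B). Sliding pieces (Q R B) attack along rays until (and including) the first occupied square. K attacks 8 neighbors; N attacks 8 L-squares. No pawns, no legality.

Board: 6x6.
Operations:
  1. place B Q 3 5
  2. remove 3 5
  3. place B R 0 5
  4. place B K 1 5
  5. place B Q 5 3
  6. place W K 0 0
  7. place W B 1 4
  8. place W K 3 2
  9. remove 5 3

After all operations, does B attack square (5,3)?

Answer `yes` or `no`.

Op 1: place BQ@(3,5)
Op 2: remove (3,5)
Op 3: place BR@(0,5)
Op 4: place BK@(1,5)
Op 5: place BQ@(5,3)
Op 6: place WK@(0,0)
Op 7: place WB@(1,4)
Op 8: place WK@(3,2)
Op 9: remove (5,3)
Per-piece attacks for B:
  BR@(0,5): attacks (0,4) (0,3) (0,2) (0,1) (0,0) (1,5) [ray(0,-1) blocked at (0,0); ray(1,0) blocked at (1,5)]
  BK@(1,5): attacks (1,4) (2,5) (0,5) (2,4) (0,4)
B attacks (5,3): no

Answer: no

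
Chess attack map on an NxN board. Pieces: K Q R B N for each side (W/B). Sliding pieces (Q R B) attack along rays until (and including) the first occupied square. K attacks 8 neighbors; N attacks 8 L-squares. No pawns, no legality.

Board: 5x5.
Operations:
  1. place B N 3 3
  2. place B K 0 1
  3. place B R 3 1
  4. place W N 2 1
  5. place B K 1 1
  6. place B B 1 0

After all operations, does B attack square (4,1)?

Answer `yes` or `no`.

Op 1: place BN@(3,3)
Op 2: place BK@(0,1)
Op 3: place BR@(3,1)
Op 4: place WN@(2,1)
Op 5: place BK@(1,1)
Op 6: place BB@(1,0)
Per-piece attacks for B:
  BK@(0,1): attacks (0,2) (0,0) (1,1) (1,2) (1,0)
  BB@(1,0): attacks (2,1) (0,1) [ray(1,1) blocked at (2,1); ray(-1,1) blocked at (0,1)]
  BK@(1,1): attacks (1,2) (1,0) (2,1) (0,1) (2,2) (2,0) (0,2) (0,0)
  BR@(3,1): attacks (3,2) (3,3) (3,0) (4,1) (2,1) [ray(0,1) blocked at (3,3); ray(-1,0) blocked at (2,1)]
  BN@(3,3): attacks (1,4) (4,1) (2,1) (1,2)
B attacks (4,1): yes

Answer: yes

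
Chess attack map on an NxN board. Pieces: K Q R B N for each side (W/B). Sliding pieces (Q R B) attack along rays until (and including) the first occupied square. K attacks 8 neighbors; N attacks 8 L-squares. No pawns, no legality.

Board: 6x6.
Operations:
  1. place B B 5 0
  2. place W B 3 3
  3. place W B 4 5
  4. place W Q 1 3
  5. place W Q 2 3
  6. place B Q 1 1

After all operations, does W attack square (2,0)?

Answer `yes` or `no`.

Answer: yes

Derivation:
Op 1: place BB@(5,0)
Op 2: place WB@(3,3)
Op 3: place WB@(4,5)
Op 4: place WQ@(1,3)
Op 5: place WQ@(2,3)
Op 6: place BQ@(1,1)
Per-piece attacks for W:
  WQ@(1,3): attacks (1,4) (1,5) (1,2) (1,1) (2,3) (0,3) (2,4) (3,5) (2,2) (3,1) (4,0) (0,4) (0,2) [ray(0,-1) blocked at (1,1); ray(1,0) blocked at (2,3)]
  WQ@(2,3): attacks (2,4) (2,5) (2,2) (2,1) (2,0) (3,3) (1,3) (3,4) (4,5) (3,2) (4,1) (5,0) (1,4) (0,5) (1,2) (0,1) [ray(1,0) blocked at (3,3); ray(-1,0) blocked at (1,3); ray(1,1) blocked at (4,5); ray(1,-1) blocked at (5,0)]
  WB@(3,3): attacks (4,4) (5,5) (4,2) (5,1) (2,4) (1,5) (2,2) (1,1) [ray(-1,-1) blocked at (1,1)]
  WB@(4,5): attacks (5,4) (3,4) (2,3) [ray(-1,-1) blocked at (2,3)]
W attacks (2,0): yes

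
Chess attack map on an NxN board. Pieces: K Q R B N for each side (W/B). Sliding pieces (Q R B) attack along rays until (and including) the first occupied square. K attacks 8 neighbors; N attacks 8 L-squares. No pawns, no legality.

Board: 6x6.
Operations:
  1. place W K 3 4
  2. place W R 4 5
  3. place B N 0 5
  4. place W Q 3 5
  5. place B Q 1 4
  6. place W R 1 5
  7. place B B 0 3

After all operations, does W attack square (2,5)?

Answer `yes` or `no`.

Answer: yes

Derivation:
Op 1: place WK@(3,4)
Op 2: place WR@(4,5)
Op 3: place BN@(0,5)
Op 4: place WQ@(3,5)
Op 5: place BQ@(1,4)
Op 6: place WR@(1,5)
Op 7: place BB@(0,3)
Per-piece attacks for W:
  WR@(1,5): attacks (1,4) (2,5) (3,5) (0,5) [ray(0,-1) blocked at (1,4); ray(1,0) blocked at (3,5); ray(-1,0) blocked at (0,5)]
  WK@(3,4): attacks (3,5) (3,3) (4,4) (2,4) (4,5) (4,3) (2,5) (2,3)
  WQ@(3,5): attacks (3,4) (4,5) (2,5) (1,5) (4,4) (5,3) (2,4) (1,3) (0,2) [ray(0,-1) blocked at (3,4); ray(1,0) blocked at (4,5); ray(-1,0) blocked at (1,5)]
  WR@(4,5): attacks (4,4) (4,3) (4,2) (4,1) (4,0) (5,5) (3,5) [ray(-1,0) blocked at (3,5)]
W attacks (2,5): yes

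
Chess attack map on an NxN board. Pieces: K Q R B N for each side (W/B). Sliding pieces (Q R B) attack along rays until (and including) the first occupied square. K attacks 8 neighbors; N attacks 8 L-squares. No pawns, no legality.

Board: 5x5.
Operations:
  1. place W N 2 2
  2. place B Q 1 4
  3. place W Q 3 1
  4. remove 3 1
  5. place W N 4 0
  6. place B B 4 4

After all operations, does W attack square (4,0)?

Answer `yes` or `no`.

Op 1: place WN@(2,2)
Op 2: place BQ@(1,4)
Op 3: place WQ@(3,1)
Op 4: remove (3,1)
Op 5: place WN@(4,0)
Op 6: place BB@(4,4)
Per-piece attacks for W:
  WN@(2,2): attacks (3,4) (4,3) (1,4) (0,3) (3,0) (4,1) (1,0) (0,1)
  WN@(4,0): attacks (3,2) (2,1)
W attacks (4,0): no

Answer: no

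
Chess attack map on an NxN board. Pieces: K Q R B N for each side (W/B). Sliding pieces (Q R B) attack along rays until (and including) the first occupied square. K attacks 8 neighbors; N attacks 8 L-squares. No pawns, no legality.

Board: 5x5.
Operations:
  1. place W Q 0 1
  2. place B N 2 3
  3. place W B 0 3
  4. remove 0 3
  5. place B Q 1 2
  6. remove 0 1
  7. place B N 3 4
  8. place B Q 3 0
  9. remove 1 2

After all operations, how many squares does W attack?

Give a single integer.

Op 1: place WQ@(0,1)
Op 2: place BN@(2,3)
Op 3: place WB@(0,3)
Op 4: remove (0,3)
Op 5: place BQ@(1,2)
Op 6: remove (0,1)
Op 7: place BN@(3,4)
Op 8: place BQ@(3,0)
Op 9: remove (1,2)
Per-piece attacks for W:
Union (0 distinct): (none)

Answer: 0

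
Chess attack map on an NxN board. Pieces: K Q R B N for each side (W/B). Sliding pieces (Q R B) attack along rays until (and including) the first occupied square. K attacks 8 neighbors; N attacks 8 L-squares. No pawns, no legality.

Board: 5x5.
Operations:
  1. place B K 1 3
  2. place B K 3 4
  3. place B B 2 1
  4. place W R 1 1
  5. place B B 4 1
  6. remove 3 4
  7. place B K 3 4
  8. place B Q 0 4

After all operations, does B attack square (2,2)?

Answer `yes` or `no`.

Op 1: place BK@(1,3)
Op 2: place BK@(3,4)
Op 3: place BB@(2,1)
Op 4: place WR@(1,1)
Op 5: place BB@(4,1)
Op 6: remove (3,4)
Op 7: place BK@(3,4)
Op 8: place BQ@(0,4)
Per-piece attacks for B:
  BQ@(0,4): attacks (0,3) (0,2) (0,1) (0,0) (1,4) (2,4) (3,4) (1,3) [ray(1,0) blocked at (3,4); ray(1,-1) blocked at (1,3)]
  BK@(1,3): attacks (1,4) (1,2) (2,3) (0,3) (2,4) (2,2) (0,4) (0,2)
  BB@(2,1): attacks (3,2) (4,3) (3,0) (1,2) (0,3) (1,0)
  BK@(3,4): attacks (3,3) (4,4) (2,4) (4,3) (2,3)
  BB@(4,1): attacks (3,2) (2,3) (1,4) (3,0)
B attacks (2,2): yes

Answer: yes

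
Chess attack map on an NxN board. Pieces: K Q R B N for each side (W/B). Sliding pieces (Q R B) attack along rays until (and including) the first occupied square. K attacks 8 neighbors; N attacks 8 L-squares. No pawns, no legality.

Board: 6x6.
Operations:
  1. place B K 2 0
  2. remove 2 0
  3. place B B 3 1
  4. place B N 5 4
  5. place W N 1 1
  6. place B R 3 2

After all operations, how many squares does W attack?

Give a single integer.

Op 1: place BK@(2,0)
Op 2: remove (2,0)
Op 3: place BB@(3,1)
Op 4: place BN@(5,4)
Op 5: place WN@(1,1)
Op 6: place BR@(3,2)
Per-piece attacks for W:
  WN@(1,1): attacks (2,3) (3,2) (0,3) (3,0)
Union (4 distinct): (0,3) (2,3) (3,0) (3,2)

Answer: 4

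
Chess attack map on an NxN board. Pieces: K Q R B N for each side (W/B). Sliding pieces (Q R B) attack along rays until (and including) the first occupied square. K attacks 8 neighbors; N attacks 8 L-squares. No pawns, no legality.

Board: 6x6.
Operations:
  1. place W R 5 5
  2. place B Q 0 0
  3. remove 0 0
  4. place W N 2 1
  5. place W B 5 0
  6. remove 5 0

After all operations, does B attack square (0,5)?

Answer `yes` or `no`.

Answer: no

Derivation:
Op 1: place WR@(5,5)
Op 2: place BQ@(0,0)
Op 3: remove (0,0)
Op 4: place WN@(2,1)
Op 5: place WB@(5,0)
Op 6: remove (5,0)
Per-piece attacks for B:
B attacks (0,5): no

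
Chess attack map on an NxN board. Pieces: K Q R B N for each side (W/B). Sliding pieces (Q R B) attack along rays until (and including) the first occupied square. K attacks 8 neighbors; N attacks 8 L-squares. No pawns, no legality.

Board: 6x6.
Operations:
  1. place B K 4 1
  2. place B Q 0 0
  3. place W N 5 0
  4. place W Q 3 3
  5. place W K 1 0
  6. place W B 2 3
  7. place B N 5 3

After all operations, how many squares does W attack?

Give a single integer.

Answer: 25

Derivation:
Op 1: place BK@(4,1)
Op 2: place BQ@(0,0)
Op 3: place WN@(5,0)
Op 4: place WQ@(3,3)
Op 5: place WK@(1,0)
Op 6: place WB@(2,3)
Op 7: place BN@(5,3)
Per-piece attacks for W:
  WK@(1,0): attacks (1,1) (2,0) (0,0) (2,1) (0,1)
  WB@(2,3): attacks (3,4) (4,5) (3,2) (4,1) (1,4) (0,5) (1,2) (0,1) [ray(1,-1) blocked at (4,1)]
  WQ@(3,3): attacks (3,4) (3,5) (3,2) (3,1) (3,0) (4,3) (5,3) (2,3) (4,4) (5,5) (4,2) (5,1) (2,4) (1,5) (2,2) (1,1) (0,0) [ray(1,0) blocked at (5,3); ray(-1,0) blocked at (2,3); ray(-1,-1) blocked at (0,0)]
  WN@(5,0): attacks (4,2) (3,1)
Union (25 distinct): (0,0) (0,1) (0,5) (1,1) (1,2) (1,4) (1,5) (2,0) (2,1) (2,2) (2,3) (2,4) (3,0) (3,1) (3,2) (3,4) (3,5) (4,1) (4,2) (4,3) (4,4) (4,5) (5,1) (5,3) (5,5)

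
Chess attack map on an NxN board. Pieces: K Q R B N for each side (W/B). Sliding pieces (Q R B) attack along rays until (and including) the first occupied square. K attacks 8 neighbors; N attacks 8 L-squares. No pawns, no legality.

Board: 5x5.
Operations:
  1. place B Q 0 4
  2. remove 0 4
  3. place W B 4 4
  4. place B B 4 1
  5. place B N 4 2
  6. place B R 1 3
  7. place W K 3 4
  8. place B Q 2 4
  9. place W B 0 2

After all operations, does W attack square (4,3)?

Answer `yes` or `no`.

Op 1: place BQ@(0,4)
Op 2: remove (0,4)
Op 3: place WB@(4,4)
Op 4: place BB@(4,1)
Op 5: place BN@(4,2)
Op 6: place BR@(1,3)
Op 7: place WK@(3,4)
Op 8: place BQ@(2,4)
Op 9: place WB@(0,2)
Per-piece attacks for W:
  WB@(0,2): attacks (1,3) (1,1) (2,0) [ray(1,1) blocked at (1,3)]
  WK@(3,4): attacks (3,3) (4,4) (2,4) (4,3) (2,3)
  WB@(4,4): attacks (3,3) (2,2) (1,1) (0,0)
W attacks (4,3): yes

Answer: yes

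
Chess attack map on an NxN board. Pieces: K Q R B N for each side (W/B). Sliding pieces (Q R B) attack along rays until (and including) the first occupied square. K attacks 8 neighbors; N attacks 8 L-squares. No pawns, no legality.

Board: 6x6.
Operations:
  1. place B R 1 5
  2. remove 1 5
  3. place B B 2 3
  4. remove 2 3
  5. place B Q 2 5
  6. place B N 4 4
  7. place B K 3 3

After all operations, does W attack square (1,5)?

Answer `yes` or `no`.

Op 1: place BR@(1,5)
Op 2: remove (1,5)
Op 3: place BB@(2,3)
Op 4: remove (2,3)
Op 5: place BQ@(2,5)
Op 6: place BN@(4,4)
Op 7: place BK@(3,3)
Per-piece attacks for W:
W attacks (1,5): no

Answer: no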